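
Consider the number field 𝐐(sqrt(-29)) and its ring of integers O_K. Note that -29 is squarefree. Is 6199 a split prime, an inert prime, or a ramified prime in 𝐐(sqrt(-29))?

Since -29 ≢ 1 mod 4, the ring of integers is ℤ[√-29] with discriminant 4·(-29) = -116.
disc(K) = -116 is not divisible by 6199; 6199 is unramified.
(-29/6199) = 6170^3099 mod 6199 = 6198, giving Legendre symbol -1.
d is a non-residue mod p, hence 6199 remains inert in O_K.

6199 remains inert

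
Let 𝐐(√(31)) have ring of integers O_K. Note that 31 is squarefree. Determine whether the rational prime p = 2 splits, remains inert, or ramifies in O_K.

ramifies in O_K

Since 31 ≢ 1 mod 4, the ring of integers is ℤ[√31] with discriminant 4·31 = 124.
Ramification test: 2 | 124. The prime 2 ramifies in K.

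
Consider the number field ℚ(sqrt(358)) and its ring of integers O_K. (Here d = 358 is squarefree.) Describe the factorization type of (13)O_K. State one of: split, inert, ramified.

p is inert

Since 358 ≢ 1 mod 4, the ring of integers is ℤ[√358] with discriminant 4·358 = 1432.
Since gcd(13, 1432) = 1 the prime 13 does not ramify.
Legendre symbol by Euler's criterion: (358/13) ≡ 358^6 ≡ 12 (mod 13), i.e. (358/13) = -1.
Legendre symbol -1 ⇒ 13 is inert.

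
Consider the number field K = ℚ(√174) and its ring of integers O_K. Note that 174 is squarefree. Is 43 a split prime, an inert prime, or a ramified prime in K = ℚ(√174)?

p is inert

d = 174 ≡ 2 (mod 4), so O_K = ℤ[√174] and disc(K) = 4d = 696.
disc(K) = 696 is not divisible by 43; 43 is unramified.
Legendre symbol by Euler's criterion: (174/43) ≡ 174^21 ≡ 42 (mod 43), i.e. (174/43) = -1.
Legendre symbol -1 ⇒ 43 is inert.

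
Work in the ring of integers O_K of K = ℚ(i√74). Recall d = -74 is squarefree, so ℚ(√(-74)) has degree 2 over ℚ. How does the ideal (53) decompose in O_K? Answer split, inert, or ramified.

inert — (53) stays prime in O_K

Since -74 ≢ 1 mod 4, the ring of integers is ℤ[√-74] with discriminant 4·(-74) = -296.
disc(K) = -296 is not divisible by 53; 53 is unramified.
Compute (-74/53) via Euler: 32^((53-1)/2) mod 53 = 52, so (-74/53) = -1.
(-74/53) = -1, so 53 is inert.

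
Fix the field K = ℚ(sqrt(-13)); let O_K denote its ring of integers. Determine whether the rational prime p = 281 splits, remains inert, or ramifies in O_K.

-13 mod 4 = 3, hence disc K = 4·(-13) = -52 and O_K = ℤ[√-13].
Since gcd(281, -52) = 1 the prime 281 does not ramify.
Euler's criterion: (-13)^140 mod 281 = 280. Thus (-13|281) = -1.
Legendre symbol -1 ⇒ 281 is inert.

p is inert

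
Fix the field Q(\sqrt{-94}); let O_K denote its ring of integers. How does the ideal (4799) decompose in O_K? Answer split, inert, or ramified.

d = -94 ≡ 2 (mod 4), so O_K = ℤ[√-94] and disc(K) = 4d = -376.
4799 ∤ -376, so 4799 is unramified.
(-94/4799) = 4705^2399 mod 4799 = 4798, giving Legendre symbol -1.
Legendre symbol -1 ⇒ 4799 is inert.

inert — (4799) stays prime in O_K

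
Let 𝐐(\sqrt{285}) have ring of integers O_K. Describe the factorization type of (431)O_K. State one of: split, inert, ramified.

p splits

Since 285 ≡ 1 mod 4, the ring of integers is ℤ[(1+√285)/2] with discriminant 285.
Since gcd(431, 285) = 1 the prime 431 does not ramify.
Compute (285/431) via Euler: 285^((431-1)/2) mod 431 = 1, so (285/431) = 1.
d is a quadratic residue mod p, hence 431 splits in O_K.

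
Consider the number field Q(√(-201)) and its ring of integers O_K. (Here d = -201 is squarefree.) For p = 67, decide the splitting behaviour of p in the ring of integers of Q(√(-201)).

d = -201 ≡ 3 (mod 4), so O_K = ℤ[√-201] and disc(K) = 4d = -804.
disc(K) = -804 = 67·(-12), so p = 67 is ramified.

ramifies in O_K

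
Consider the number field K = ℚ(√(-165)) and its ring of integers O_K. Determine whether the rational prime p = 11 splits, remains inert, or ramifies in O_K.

-165 mod 4 = 3, hence disc K = 4·(-165) = -660 and O_K = ℤ[√-165].
disc(K) = -660 = 11·(-60), so p = 11 is ramified.

ramified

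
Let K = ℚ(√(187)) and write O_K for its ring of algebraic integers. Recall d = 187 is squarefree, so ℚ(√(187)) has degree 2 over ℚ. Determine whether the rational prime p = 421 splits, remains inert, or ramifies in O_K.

187 mod 4 = 3, hence disc K = 4·187 = 748 and O_K = ℤ[√187].
421 ∤ 748, so 421 is unramified.
(187/421) = 187^210 mod 421 = 1, giving Legendre symbol 1.
Legendre symbol 1 ⇒ 421 is split.

split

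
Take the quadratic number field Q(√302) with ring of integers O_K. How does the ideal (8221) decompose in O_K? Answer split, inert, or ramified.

302 mod 4 = 2, hence disc K = 4·302 = 1208 and O_K = ℤ[√302].
disc(K) = 1208 is not divisible by 8221; 8221 is unramified.
Compute (302/8221) via Euler: 302^((8221-1)/2) mod 8221 = 1, so (302/8221) = 1.
Legendre symbol 1 ⇒ 8221 is split.

split — (8221) = 𝔭₁𝔭₂ with 𝔭₁ ≠ 𝔭₂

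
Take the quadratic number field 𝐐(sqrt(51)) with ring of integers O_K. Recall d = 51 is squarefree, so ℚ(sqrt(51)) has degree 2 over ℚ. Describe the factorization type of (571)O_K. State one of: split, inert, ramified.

split

51 mod 4 = 3, hence disc K = 4·51 = 204 and O_K = ℤ[√51].
disc(K) = 204 is not divisible by 571; 571 is unramified.
Compute (51/571) via Euler: 51^((571-1)/2) mod 571 = 1, so (51/571) = 1.
(51/571) = 1, so 571 splits.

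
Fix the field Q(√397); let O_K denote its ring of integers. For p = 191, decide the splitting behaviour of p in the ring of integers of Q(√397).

397 mod 4 = 1, hence disc K = 397 and O_K = ℤ[(1+√397)/2].
191 ∤ 397, so 191 is unramified.
Euler's criterion: 397^95 mod 191 = 1. Thus (397|191) = 1.
d is a quadratic residue mod p, hence 191 splits in O_K.

split — (191) = 𝔭₁𝔭₂ with 𝔭₁ ≠ 𝔭₂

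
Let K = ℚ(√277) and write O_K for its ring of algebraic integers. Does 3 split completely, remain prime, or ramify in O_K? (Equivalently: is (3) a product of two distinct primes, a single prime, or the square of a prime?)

3 splits in O_K

277 mod 4 = 1, hence disc K = 277 and O_K = ℤ[(1+√277)/2].
Since gcd(3, 277) = 1 the prime 3 does not ramify.
Compute (277/3) via Euler: 1^((3-1)/2) mod 3 = 1, so (277/3) = 1.
(277/3) = 1, so 3 splits.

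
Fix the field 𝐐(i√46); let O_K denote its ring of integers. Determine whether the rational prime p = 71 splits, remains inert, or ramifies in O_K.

-46 mod 4 = 2, hence disc K = 4·(-46) = -184 and O_K = ℤ[√-46].
Since gcd(71, -184) = 1 the prime 71 does not ramify.
Compute (-46/71) via Euler: 25^((71-1)/2) mod 71 = 1, so (-46/71) = 1.
d is a quadratic residue mod p, hence 71 splits in O_K.

split — (71) = 𝔭₁𝔭₂ with 𝔭₁ ≠ 𝔭₂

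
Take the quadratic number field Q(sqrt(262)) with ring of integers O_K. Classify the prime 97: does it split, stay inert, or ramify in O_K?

p is inert

262 mod 4 = 2, hence disc K = 4·262 = 1048 and O_K = ℤ[√262].
disc(K) = 1048 is not divisible by 97; 97 is unramified.
Legendre symbol by Euler's criterion: (262/97) ≡ 262^48 ≡ 96 (mod 97), i.e. (262/97) = -1.
d is a non-residue mod p, hence 97 remains inert in O_K.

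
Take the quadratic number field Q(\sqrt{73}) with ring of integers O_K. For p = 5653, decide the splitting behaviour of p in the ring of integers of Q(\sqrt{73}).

p splits

d = 73 ≡ 1 (mod 4), so O_K = ℤ[(1+√73)/2] and disc(K) = d = 73.
disc(K) = 73 is not divisible by 5653; 5653 is unramified.
Euler's criterion: 73^2826 mod 5653 = 1. Thus (73|5653) = 1.
(73/5653) = 1, so 5653 splits.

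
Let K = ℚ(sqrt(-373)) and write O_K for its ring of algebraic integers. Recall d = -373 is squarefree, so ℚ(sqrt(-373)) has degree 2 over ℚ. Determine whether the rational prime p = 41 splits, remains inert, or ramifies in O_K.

p splits

-373 mod 4 = 3, hence disc K = 4·(-373) = -1492 and O_K = ℤ[√-373].
41 ∤ -1492, so 41 is unramified.
Legendre symbol by Euler's criterion: (-373/41) ≡ (-373)^20 ≡ 1 (mod 41), i.e. (-373/41) = 1.
(-373/41) = 1, so 41 splits.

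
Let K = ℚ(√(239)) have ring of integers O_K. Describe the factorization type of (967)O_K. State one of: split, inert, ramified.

d = 239 ≡ 3 (mod 4), so O_K = ℤ[√239] and disc(K) = 4d = 956.
disc(K) = 956 is not divisible by 967; 967 is unramified.
Legendre symbol by Euler's criterion: (239/967) ≡ 239^483 ≡ 966 (mod 967), i.e. (239/967) = -1.
Legendre symbol -1 ⇒ 967 is inert.

967 remains inert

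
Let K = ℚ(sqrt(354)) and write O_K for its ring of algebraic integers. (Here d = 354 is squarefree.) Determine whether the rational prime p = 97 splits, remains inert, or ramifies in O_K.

97 remains inert

Since 354 ≢ 1 mod 4, the ring of integers is ℤ[√354] with discriminant 4·354 = 1416.
Since gcd(97, 1416) = 1 the prime 97 does not ramify.
Compute (354/97) via Euler: 63^((97-1)/2) mod 97 = 96, so (354/97) = -1.
Legendre symbol -1 ⇒ 97 is inert.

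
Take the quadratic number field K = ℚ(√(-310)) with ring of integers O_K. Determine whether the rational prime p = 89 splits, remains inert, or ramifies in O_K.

Since -310 ≢ 1 mod 4, the ring of integers is ℤ[√-310] with discriminant 4·(-310) = -1240.
Since gcd(89, -1240) = 1 the prime 89 does not ramify.
(-310/89) = 46^44 mod 89 = 88, giving Legendre symbol -1.
(-310/89) = -1, so 89 is inert.

p is inert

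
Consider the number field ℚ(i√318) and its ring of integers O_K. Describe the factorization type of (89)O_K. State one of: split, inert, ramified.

p is inert

-318 mod 4 = 2, hence disc K = 4·(-318) = -1272 and O_K = ℤ[√-318].
89 ∤ -1272, so 89 is unramified.
Legendre symbol by Euler's criterion: (-318/89) ≡ (-318)^44 ≡ 88 (mod 89), i.e. (-318/89) = -1.
Legendre symbol -1 ⇒ 89 is inert.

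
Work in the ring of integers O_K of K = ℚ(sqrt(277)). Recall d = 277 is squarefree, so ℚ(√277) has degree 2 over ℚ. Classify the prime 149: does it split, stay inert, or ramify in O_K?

remains prime (inert)

Since 277 ≡ 1 mod 4, the ring of integers is ℤ[(1+√277)/2] with discriminant 277.
Since gcd(149, 277) = 1 the prime 149 does not ramify.
Euler's criterion: 277^74 mod 149 = 148. Thus (277|149) = -1.
(277/149) = -1, so 149 is inert.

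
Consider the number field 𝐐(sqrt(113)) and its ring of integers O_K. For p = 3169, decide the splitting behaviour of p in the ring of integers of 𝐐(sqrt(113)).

d = 113 ≡ 1 (mod 4), so O_K = ℤ[(1+√113)/2] and disc(K) = d = 113.
disc(K) = 113 is not divisible by 3169; 3169 is unramified.
Euler's criterion: 113^1584 mod 3169 = 3168. Thus (113|3169) = -1.
(113/3169) = -1, so 3169 is inert.

inert — (3169) stays prime in O_K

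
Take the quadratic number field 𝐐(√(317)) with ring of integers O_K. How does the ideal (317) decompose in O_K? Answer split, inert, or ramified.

p ramifies

Since 317 ≡ 1 mod 4, the ring of integers is ℤ[(1+√317)/2] with discriminant 317.
disc(K) = 317 = 317·1, so p = 317 is ramified.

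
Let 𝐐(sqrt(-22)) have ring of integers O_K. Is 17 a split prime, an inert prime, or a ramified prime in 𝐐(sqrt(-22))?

p is inert

Since -22 ≢ 1 mod 4, the ring of integers is ℤ[√-22] with discriminant 4·(-22) = -88.
Since gcd(17, -88) = 1 the prime 17 does not ramify.
Legendre symbol by Euler's criterion: (-22/17) ≡ (-22)^8 ≡ 16 (mod 17), i.e. (-22/17) = -1.
(-22/17) = -1, so 17 is inert.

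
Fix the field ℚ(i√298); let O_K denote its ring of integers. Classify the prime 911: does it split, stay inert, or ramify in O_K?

p is inert

-298 mod 4 = 2, hence disc K = 4·(-298) = -1192 and O_K = ℤ[√-298].
Since gcd(911, -1192) = 1 the prime 911 does not ramify.
Compute (-298/911) via Euler: 613^((911-1)/2) mod 911 = 910, so (-298/911) = -1.
(-298/911) = -1, so 911 is inert.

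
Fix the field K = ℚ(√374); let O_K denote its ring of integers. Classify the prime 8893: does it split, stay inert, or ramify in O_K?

inert — (8893) stays prime in O_K

d = 374 ≡ 2 (mod 4), so O_K = ℤ[√374] and disc(K) = 4d = 1496.
8893 ∤ 1496, so 8893 is unramified.
Compute (374/8893) via Euler: 374^((8893-1)/2) mod 8893 = 8892, so (374/8893) = -1.
d is a non-residue mod p, hence 8893 remains inert in O_K.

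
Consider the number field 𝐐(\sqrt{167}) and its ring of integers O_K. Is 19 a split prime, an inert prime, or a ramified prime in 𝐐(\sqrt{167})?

167 mod 4 = 3, hence disc K = 4·167 = 668 and O_K = ℤ[√167].
disc(K) = 668 is not divisible by 19; 19 is unramified.
(167/19) = 15^9 mod 19 = 18, giving Legendre symbol -1.
d is a non-residue mod p, hence 19 remains inert in O_K.

inert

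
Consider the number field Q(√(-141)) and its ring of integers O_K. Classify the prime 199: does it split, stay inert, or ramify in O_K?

199 splits in O_K

d = -141 ≡ 3 (mod 4), so O_K = ℤ[√-141] and disc(K) = 4d = -564.
199 ∤ -564, so 199 is unramified.
Compute (-141/199) via Euler: 58^((199-1)/2) mod 199 = 1, so (-141/199) = 1.
d is a quadratic residue mod p, hence 199 splits in O_K.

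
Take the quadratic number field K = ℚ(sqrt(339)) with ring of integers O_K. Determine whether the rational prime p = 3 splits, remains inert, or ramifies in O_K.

ramified — (3) = 𝔭²

d = 339 ≡ 3 (mod 4), so O_K = ℤ[√339] and disc(K) = 4d = 1356.
disc(K) = 1356 = 3·452, so p = 3 is ramified.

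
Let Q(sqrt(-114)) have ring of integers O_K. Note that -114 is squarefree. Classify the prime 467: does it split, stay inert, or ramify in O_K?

p is inert

d = -114 ≡ 2 (mod 4), so O_K = ℤ[√-114] and disc(K) = 4d = -456.
disc(K) = -456 is not divisible by 467; 467 is unramified.
Compute (-114/467) via Euler: 353^((467-1)/2) mod 467 = 466, so (-114/467) = -1.
Legendre symbol -1 ⇒ 467 is inert.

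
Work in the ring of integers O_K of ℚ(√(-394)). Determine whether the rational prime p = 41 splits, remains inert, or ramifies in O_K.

41 splits in O_K

d = -394 ≡ 2 (mod 4), so O_K = ℤ[√-394] and disc(K) = 4d = -1576.
Since gcd(41, -1576) = 1 the prime 41 does not ramify.
Compute (-394/41) via Euler: 16^((41-1)/2) mod 41 = 1, so (-394/41) = 1.
d is a quadratic residue mod p, hence 41 splits in O_K.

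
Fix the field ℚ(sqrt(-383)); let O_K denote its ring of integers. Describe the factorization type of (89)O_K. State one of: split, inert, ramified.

Since -383 ≡ 1 mod 4, the ring of integers is ℤ[(1+√-383)/2] with discriminant -383.
Since gcd(89, -383) = 1 the prime 89 does not ramify.
Legendre symbol by Euler's criterion: (-383/89) ≡ (-383)^44 ≡ 88 (mod 89), i.e. (-383/89) = -1.
(-383/89) = -1, so 89 is inert.

inert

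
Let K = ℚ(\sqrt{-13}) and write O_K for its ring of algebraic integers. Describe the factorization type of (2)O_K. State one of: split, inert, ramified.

-13 mod 4 = 3, hence disc K = 4·(-13) = -52 and O_K = ℤ[√-13].
2 divides disc(K) = -52, so 2 ramifies.

p ramifies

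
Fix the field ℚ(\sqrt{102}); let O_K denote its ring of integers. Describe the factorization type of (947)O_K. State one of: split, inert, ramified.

Since 102 ≢ 1 mod 4, the ring of integers is ℤ[√102] with discriminant 4·102 = 408.
947 ∤ 408, so 947 is unramified.
Euler's criterion: 102^473 mod 947 = 1. Thus (102|947) = 1.
(102/947) = 1, so 947 splits.

splits completely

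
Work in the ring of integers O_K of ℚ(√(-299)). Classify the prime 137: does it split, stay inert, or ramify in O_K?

137 splits in O_K

-299 mod 4 = 1, hence disc K = -299 and O_K = ℤ[(1+√-299)/2].
137 ∤ -299, so 137 is unramified.
Legendre symbol by Euler's criterion: (-299/137) ≡ (-299)^68 ≡ 1 (mod 137), i.e. (-299/137) = 1.
(-299/137) = 1, so 137 splits.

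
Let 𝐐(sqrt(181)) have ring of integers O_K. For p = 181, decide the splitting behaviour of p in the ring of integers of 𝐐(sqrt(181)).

ramified — (181) = 𝔭²

181 mod 4 = 1, hence disc K = 181 and O_K = ℤ[(1+√181)/2].
181 divides disc(K) = 181, so 181 ramifies.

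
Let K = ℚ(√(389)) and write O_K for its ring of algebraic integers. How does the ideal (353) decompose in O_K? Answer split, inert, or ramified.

389 mod 4 = 1, hence disc K = 389 and O_K = ℤ[(1+√389)/2].
disc(K) = 389 is not divisible by 353; 353 is unramified.
Euler's criterion: 389^176 mod 353 = 1. Thus (389|353) = 1.
Legendre symbol 1 ⇒ 353 is split.

splits completely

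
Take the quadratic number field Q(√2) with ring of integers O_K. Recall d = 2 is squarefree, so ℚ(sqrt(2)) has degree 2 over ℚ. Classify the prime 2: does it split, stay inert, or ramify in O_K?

p ramifies

2 mod 4 = 2, hence disc K = 4·2 = 8 and O_K = ℤ[√2].
disc(K) = 8 = 2·4, so p = 2 is ramified.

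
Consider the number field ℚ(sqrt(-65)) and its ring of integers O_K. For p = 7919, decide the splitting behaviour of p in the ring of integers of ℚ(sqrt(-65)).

d = -65 ≡ 3 (mod 4), so O_K = ℤ[√-65] and disc(K) = 4d = -260.
disc(K) = -260 is not divisible by 7919; 7919 is unramified.
Compute (-65/7919) via Euler: 7854^((7919-1)/2) mod 7919 = 1, so (-65/7919) = 1.
d is a quadratic residue mod p, hence 7919 splits in O_K.

split — (7919) = 𝔭₁𝔭₂ with 𝔭₁ ≠ 𝔭₂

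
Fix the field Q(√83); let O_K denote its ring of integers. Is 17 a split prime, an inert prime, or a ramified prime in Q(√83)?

d = 83 ≡ 3 (mod 4), so O_K = ℤ[√83] and disc(K) = 4d = 332.
disc(K) = 332 is not divisible by 17; 17 is unramified.
(83/17) = 15^8 mod 17 = 1, giving Legendre symbol 1.
Legendre symbol 1 ⇒ 17 is split.

split — (17) = 𝔭₁𝔭₂ with 𝔭₁ ≠ 𝔭₂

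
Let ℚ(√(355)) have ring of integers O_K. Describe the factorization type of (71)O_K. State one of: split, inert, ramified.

ramified — (71) = 𝔭²

Since 355 ≢ 1 mod 4, the ring of integers is ℤ[√355] with discriminant 4·355 = 1420.
disc(K) = 1420 = 71·20, so p = 71 is ramified.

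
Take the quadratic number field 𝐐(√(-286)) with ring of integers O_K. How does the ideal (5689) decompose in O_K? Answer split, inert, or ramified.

split — (5689) = 𝔭₁𝔭₂ with 𝔭₁ ≠ 𝔭₂

d = -286 ≡ 2 (mod 4), so O_K = ℤ[√-286] and disc(K) = 4d = -1144.
Since gcd(5689, -1144) = 1 the prime 5689 does not ramify.
Legendre symbol by Euler's criterion: (-286/5689) ≡ (-286)^2844 ≡ 1 (mod 5689), i.e. (-286/5689) = 1.
Legendre symbol 1 ⇒ 5689 is split.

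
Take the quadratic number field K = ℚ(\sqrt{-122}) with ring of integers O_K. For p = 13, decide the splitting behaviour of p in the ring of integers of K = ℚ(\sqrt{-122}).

Since -122 ≢ 1 mod 4, the ring of integers is ℤ[√-122] with discriminant 4·(-122) = -488.
disc(K) = -488 is not divisible by 13; 13 is unramified.
Euler's criterion: (-122)^6 mod 13 = 12. Thus (-122|13) = -1.
Legendre symbol -1 ⇒ 13 is inert.

13 remains inert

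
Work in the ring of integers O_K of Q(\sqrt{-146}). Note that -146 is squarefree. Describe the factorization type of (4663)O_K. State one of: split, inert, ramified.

d = -146 ≡ 2 (mod 4), so O_K = ℤ[√-146] and disc(K) = 4d = -584.
4663 ∤ -584, so 4663 is unramified.
Euler's criterion: (-146)^2331 mod 4663 = 4662. Thus (-146|4663) = -1.
Legendre symbol -1 ⇒ 4663 is inert.

inert — (4663) stays prime in O_K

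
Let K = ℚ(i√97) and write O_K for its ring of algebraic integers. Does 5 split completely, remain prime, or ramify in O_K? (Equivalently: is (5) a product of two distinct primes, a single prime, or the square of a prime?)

-97 mod 4 = 3, hence disc K = 4·(-97) = -388 and O_K = ℤ[√-97].
Since gcd(5, -388) = 1 the prime 5 does not ramify.
Euler's criterion: (-97)^2 mod 5 = 4. Thus (-97|5) = -1.
(-97/5) = -1, so 5 is inert.

inert — (5) stays prime in O_K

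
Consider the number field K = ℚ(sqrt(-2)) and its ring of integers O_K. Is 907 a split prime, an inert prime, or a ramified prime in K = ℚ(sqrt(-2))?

split — (907) = 𝔭₁𝔭₂ with 𝔭₁ ≠ 𝔭₂

-2 mod 4 = 2, hence disc K = 4·(-2) = -8 and O_K = ℤ[√-2].
disc(K) = -8 is not divisible by 907; 907 is unramified.
Euler's criterion: (-2)^453 mod 907 = 1. Thus (-2|907) = 1.
(-2/907) = 1, so 907 splits.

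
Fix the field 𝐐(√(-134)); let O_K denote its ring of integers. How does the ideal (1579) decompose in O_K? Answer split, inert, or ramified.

Since -134 ≢ 1 mod 4, the ring of integers is ℤ[√-134] with discriminant 4·(-134) = -536.
1579 ∤ -536, so 1579 is unramified.
Euler's criterion: (-134)^789 mod 1579 = 1. Thus (-134|1579) = 1.
Legendre symbol 1 ⇒ 1579 is split.

p splits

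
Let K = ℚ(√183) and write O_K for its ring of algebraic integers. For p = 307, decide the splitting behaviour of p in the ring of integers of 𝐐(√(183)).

183 mod 4 = 3, hence disc K = 4·183 = 732 and O_K = ℤ[√183].
307 ∤ 732, so 307 is unramified.
(183/307) = 183^153 mod 307 = 1, giving Legendre symbol 1.
Legendre symbol 1 ⇒ 307 is split.

p splits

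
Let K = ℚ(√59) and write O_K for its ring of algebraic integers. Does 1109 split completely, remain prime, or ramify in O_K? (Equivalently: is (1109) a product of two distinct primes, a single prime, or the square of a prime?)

Since 59 ≢ 1 mod 4, the ring of integers is ℤ[√59] with discriminant 4·59 = 236.
disc(K) = 236 is not divisible by 1109; 1109 is unramified.
Legendre symbol by Euler's criterion: (59/1109) ≡ 59^554 ≡ 1108 (mod 1109), i.e. (59/1109) = -1.
Legendre symbol -1 ⇒ 1109 is inert.

remains prime (inert)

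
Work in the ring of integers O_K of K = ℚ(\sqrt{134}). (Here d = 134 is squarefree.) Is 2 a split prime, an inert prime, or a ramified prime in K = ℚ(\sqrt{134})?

2 is ramified

134 mod 4 = 2, hence disc K = 4·134 = 536 and O_K = ℤ[√134].
disc(K) = 536 = 2·268, so p = 2 is ramified.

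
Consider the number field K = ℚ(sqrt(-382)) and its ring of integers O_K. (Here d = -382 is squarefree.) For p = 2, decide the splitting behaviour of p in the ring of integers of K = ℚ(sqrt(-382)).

-382 mod 4 = 2, hence disc K = 4·(-382) = -1528 and O_K = ℤ[√-382].
Ramification test: 2 | -1528. The prime 2 ramifies in K.

ramified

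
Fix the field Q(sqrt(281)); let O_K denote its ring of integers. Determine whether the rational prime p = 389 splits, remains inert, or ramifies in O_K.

389 remains inert

Since 281 ≡ 1 mod 4, the ring of integers is ℤ[(1+√281)/2] with discriminant 281.
389 ∤ 281, so 389 is unramified.
Euler's criterion: 281^194 mod 389 = 388. Thus (281|389) = -1.
Legendre symbol -1 ⇒ 389 is inert.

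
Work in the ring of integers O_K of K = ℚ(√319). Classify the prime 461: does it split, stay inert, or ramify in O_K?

319 mod 4 = 3, hence disc K = 4·319 = 1276 and O_K = ℤ[√319].
461 ∤ 1276, so 461 is unramified.
Compute (319/461) via Euler: 319^((461-1)/2) mod 461 = 1, so (319/461) = 1.
Legendre symbol 1 ⇒ 461 is split.

p splits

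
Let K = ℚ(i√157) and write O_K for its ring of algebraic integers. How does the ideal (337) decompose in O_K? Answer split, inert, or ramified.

inert

d = -157 ≡ 3 (mod 4), so O_K = ℤ[√-157] and disc(K) = 4d = -628.
Since gcd(337, -628) = 1 the prime 337 does not ramify.
Legendre symbol by Euler's criterion: (-157/337) ≡ (-157)^168 ≡ 336 (mod 337), i.e. (-157/337) = -1.
(-157/337) = -1, so 337 is inert.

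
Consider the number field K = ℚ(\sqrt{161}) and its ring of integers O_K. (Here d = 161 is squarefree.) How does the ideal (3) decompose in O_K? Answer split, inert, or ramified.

p is inert

Since 161 ≡ 1 mod 4, the ring of integers is ℤ[(1+√161)/2] with discriminant 161.
3 ∤ 161, so 3 is unramified.
Legendre symbol by Euler's criterion: (161/3) ≡ 161^1 ≡ 2 (mod 3), i.e. (161/3) = -1.
Legendre symbol -1 ⇒ 3 is inert.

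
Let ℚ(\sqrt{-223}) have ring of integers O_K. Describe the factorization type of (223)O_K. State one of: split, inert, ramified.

-223 mod 4 = 1, hence disc K = -223 and O_K = ℤ[(1+√-223)/2].
223 divides disc(K) = -223, so 223 ramifies.

p ramifies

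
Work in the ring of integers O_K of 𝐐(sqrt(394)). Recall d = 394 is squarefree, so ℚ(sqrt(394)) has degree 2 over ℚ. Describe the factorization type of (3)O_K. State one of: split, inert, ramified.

3 splits in O_K

Since 394 ≢ 1 mod 4, the ring of integers is ℤ[√394] with discriminant 4·394 = 1576.
disc(K) = 1576 is not divisible by 3; 3 is unramified.
(394/3) = 1^1 mod 3 = 1, giving Legendre symbol 1.
d is a quadratic residue mod p, hence 3 splits in O_K.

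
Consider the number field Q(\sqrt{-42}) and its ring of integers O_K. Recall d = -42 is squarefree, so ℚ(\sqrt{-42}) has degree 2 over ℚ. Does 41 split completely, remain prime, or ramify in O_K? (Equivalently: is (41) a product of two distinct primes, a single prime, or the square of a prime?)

41 splits in O_K

d = -42 ≡ 2 (mod 4), so O_K = ℤ[√-42] and disc(K) = 4d = -168.
disc(K) = -168 is not divisible by 41; 41 is unramified.
Legendre symbol by Euler's criterion: (-42/41) ≡ (-42)^20 ≡ 1 (mod 41), i.e. (-42/41) = 1.
(-42/41) = 1, so 41 splits.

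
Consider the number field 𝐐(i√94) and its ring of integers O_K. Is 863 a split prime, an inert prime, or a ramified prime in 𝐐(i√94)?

splits completely

Since -94 ≢ 1 mod 4, the ring of integers is ℤ[√-94] with discriminant 4·(-94) = -376.
Since gcd(863, -376) = 1 the prime 863 does not ramify.
Euler's criterion: (-94)^431 mod 863 = 1. Thus (-94|863) = 1.
Legendre symbol 1 ⇒ 863 is split.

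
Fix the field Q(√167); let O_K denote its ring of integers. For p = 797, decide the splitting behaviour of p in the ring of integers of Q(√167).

d = 167 ≡ 3 (mod 4), so O_K = ℤ[√167] and disc(K) = 4d = 668.
disc(K) = 668 is not divisible by 797; 797 is unramified.
Compute (167/797) via Euler: 167^((797-1)/2) mod 797 = 796, so (167/797) = -1.
d is a non-residue mod p, hence 797 remains inert in O_K.

797 remains inert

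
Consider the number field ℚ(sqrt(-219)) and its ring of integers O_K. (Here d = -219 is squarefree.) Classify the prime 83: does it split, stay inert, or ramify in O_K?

-219 mod 4 = 1, hence disc K = -219 and O_K = ℤ[(1+√-219)/2].
83 ∤ -219, so 83 is unramified.
Euler's criterion: (-219)^41 mod 83 = 1. Thus (-219|83) = 1.
d is a quadratic residue mod p, hence 83 splits in O_K.

p splits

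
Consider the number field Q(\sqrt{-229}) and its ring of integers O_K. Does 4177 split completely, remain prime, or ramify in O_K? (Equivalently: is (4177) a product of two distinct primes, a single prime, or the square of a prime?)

Since -229 ≢ 1 mod 4, the ring of integers is ℤ[√-229] with discriminant 4·(-229) = -916.
4177 ∤ -916, so 4177 is unramified.
Euler's criterion: (-229)^2088 mod 4177 = 1. Thus (-229|4177) = 1.
Legendre symbol 1 ⇒ 4177 is split.

p splits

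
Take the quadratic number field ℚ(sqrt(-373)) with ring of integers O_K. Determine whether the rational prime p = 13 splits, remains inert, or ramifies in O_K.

-373 mod 4 = 3, hence disc K = 4·(-373) = -1492 and O_K = ℤ[√-373].
Since gcd(13, -1492) = 1 the prime 13 does not ramify.
(-373/13) = 4^6 mod 13 = 1, giving Legendre symbol 1.
Legendre symbol 1 ⇒ 13 is split.

13 splits in O_K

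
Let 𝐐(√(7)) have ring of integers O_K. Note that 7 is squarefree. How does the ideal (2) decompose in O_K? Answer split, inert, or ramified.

ramified — (2) = 𝔭²

Since 7 ≢ 1 mod 4, the ring of integers is ℤ[√7] with discriminant 4·7 = 28.
2 divides disc(K) = 28, so 2 ramifies.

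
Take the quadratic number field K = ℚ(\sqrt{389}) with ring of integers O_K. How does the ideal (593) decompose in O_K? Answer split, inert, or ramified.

593 remains inert

Since 389 ≡ 1 mod 4, the ring of integers is ℤ[(1+√389)/2] with discriminant 389.
disc(K) = 389 is not divisible by 593; 593 is unramified.
Compute (389/593) via Euler: 389^((593-1)/2) mod 593 = 592, so (389/593) = -1.
Legendre symbol -1 ⇒ 593 is inert.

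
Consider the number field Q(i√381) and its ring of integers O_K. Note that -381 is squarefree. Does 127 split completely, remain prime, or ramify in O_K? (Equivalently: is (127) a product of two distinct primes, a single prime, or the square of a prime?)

Since -381 ≢ 1 mod 4, the ring of integers is ℤ[√-381] with discriminant 4·(-381) = -1524.
Ramification test: 127 | -1524. The prime 127 ramifies in K.

ramified — (127) = 𝔭²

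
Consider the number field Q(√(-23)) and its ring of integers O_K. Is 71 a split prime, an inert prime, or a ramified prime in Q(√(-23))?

Since -23 ≡ 1 mod 4, the ring of integers is ℤ[(1+√-23)/2] with discriminant -23.
disc(K) = -23 is not divisible by 71; 71 is unramified.
Euler's criterion: (-23)^35 mod 71 = 1. Thus (-23|71) = 1.
d is a quadratic residue mod p, hence 71 splits in O_K.

splits completely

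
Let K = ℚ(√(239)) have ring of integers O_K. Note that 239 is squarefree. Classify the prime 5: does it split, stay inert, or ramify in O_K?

d = 239 ≡ 3 (mod 4), so O_K = ℤ[√239] and disc(K) = 4d = 956.
disc(K) = 956 is not divisible by 5; 5 is unramified.
(239/5) = 4^2 mod 5 = 1, giving Legendre symbol 1.
Legendre symbol 1 ⇒ 5 is split.

p splits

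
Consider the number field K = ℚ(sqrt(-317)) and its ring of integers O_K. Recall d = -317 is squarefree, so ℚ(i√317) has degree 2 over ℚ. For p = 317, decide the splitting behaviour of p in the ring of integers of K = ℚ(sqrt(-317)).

p ramifies

d = -317 ≡ 3 (mod 4), so O_K = ℤ[√-317] and disc(K) = 4d = -1268.
disc(K) = -1268 = 317·(-4), so p = 317 is ramified.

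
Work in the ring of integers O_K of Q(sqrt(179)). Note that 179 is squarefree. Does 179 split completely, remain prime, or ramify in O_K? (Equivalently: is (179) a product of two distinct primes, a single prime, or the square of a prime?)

ramifies in O_K

179 mod 4 = 3, hence disc K = 4·179 = 716 and O_K = ℤ[√179].
Ramification test: 179 | 716. The prime 179 ramifies in K.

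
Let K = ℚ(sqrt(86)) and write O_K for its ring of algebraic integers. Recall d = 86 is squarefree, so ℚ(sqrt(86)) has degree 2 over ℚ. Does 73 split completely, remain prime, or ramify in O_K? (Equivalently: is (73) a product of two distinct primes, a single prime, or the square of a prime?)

inert

86 mod 4 = 2, hence disc K = 4·86 = 344 and O_K = ℤ[√86].
73 ∤ 344, so 73 is unramified.
(86/73) = 13^36 mod 73 = 72, giving Legendre symbol -1.
(86/73) = -1, so 73 is inert.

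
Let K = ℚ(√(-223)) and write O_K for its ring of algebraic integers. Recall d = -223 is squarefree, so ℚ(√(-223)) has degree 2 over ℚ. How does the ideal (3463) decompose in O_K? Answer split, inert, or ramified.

inert

Since -223 ≡ 1 mod 4, the ring of integers is ℤ[(1+√-223)/2] with discriminant -223.
3463 ∤ -223, so 3463 is unramified.
Legendre symbol by Euler's criterion: (-223/3463) ≡ (-223)^1731 ≡ 3462 (mod 3463), i.e. (-223/3463) = -1.
Legendre symbol -1 ⇒ 3463 is inert.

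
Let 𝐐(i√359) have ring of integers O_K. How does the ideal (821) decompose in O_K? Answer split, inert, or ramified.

remains prime (inert)

-359 mod 4 = 1, hence disc K = -359 and O_K = ℤ[(1+√-359)/2].
821 ∤ -359, so 821 is unramified.
Legendre symbol by Euler's criterion: (-359/821) ≡ (-359)^410 ≡ 820 (mod 821), i.e. (-359/821) = -1.
d is a non-residue mod p, hence 821 remains inert in O_K.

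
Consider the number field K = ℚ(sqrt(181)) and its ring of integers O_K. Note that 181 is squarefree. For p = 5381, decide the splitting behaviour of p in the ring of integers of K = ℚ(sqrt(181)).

181 mod 4 = 1, hence disc K = 181 and O_K = ℤ[(1+√181)/2].
5381 ∤ 181, so 5381 is unramified.
Euler's criterion: 181^2690 mod 5381 = 1. Thus (181|5381) = 1.
d is a quadratic residue mod p, hence 5381 splits in O_K.

p splits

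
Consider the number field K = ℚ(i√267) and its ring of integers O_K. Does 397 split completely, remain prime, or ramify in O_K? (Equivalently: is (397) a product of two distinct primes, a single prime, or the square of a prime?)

397 remains inert

-267 mod 4 = 1, hence disc K = -267 and O_K = ℤ[(1+√-267)/2].
disc(K) = -267 is not divisible by 397; 397 is unramified.
(-267/397) = 130^198 mod 397 = 396, giving Legendre symbol -1.
Legendre symbol -1 ⇒ 397 is inert.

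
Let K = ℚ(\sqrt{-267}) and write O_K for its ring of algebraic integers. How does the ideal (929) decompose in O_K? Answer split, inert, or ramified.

remains prime (inert)

d = -267 ≡ 1 (mod 4), so O_K = ℤ[(1+√-267)/2] and disc(K) = d = -267.
929 ∤ -267, so 929 is unramified.
Euler's criterion: (-267)^464 mod 929 = 928. Thus (-267|929) = -1.
Legendre symbol -1 ⇒ 929 is inert.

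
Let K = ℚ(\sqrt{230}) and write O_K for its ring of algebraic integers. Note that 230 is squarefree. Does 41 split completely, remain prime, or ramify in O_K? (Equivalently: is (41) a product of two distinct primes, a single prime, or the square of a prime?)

41 splits in O_K

Since 230 ≢ 1 mod 4, the ring of integers is ℤ[√230] with discriminant 4·230 = 920.
41 ∤ 920, so 41 is unramified.
Euler's criterion: 230^20 mod 41 = 1. Thus (230|41) = 1.
(230/41) = 1, so 41 splits.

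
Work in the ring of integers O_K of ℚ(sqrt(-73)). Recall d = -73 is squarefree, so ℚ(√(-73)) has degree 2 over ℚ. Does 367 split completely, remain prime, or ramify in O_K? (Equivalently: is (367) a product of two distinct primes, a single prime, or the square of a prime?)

Since -73 ≢ 1 mod 4, the ring of integers is ℤ[√-73] with discriminant 4·(-73) = -292.
367 ∤ -292, so 367 is unramified.
Euler's criterion: (-73)^183 mod 367 = 366. Thus (-73|367) = -1.
d is a non-residue mod p, hence 367 remains inert in O_K.

367 remains inert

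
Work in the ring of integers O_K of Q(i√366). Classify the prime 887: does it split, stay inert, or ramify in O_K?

splits completely

d = -366 ≡ 2 (mod 4), so O_K = ℤ[√-366] and disc(K) = 4d = -1464.
887 ∤ -1464, so 887 is unramified.
(-366/887) = 521^443 mod 887 = 1, giving Legendre symbol 1.
(-366/887) = 1, so 887 splits.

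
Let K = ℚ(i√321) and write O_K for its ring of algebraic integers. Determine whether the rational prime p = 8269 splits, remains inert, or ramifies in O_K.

split — (8269) = 𝔭₁𝔭₂ with 𝔭₁ ≠ 𝔭₂

-321 mod 4 = 3, hence disc K = 4·(-321) = -1284 and O_K = ℤ[√-321].
Since gcd(8269, -1284) = 1 the prime 8269 does not ramify.
Euler's criterion: (-321)^4134 mod 8269 = 1. Thus (-321|8269) = 1.
(-321/8269) = 1, so 8269 splits.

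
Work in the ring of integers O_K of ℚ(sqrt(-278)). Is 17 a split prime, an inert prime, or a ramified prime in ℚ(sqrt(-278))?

-278 mod 4 = 2, hence disc K = 4·(-278) = -1112 and O_K = ℤ[√-278].
disc(K) = -1112 is not divisible by 17; 17 is unramified.
Euler's criterion: (-278)^8 mod 17 = 16. Thus (-278|17) = -1.
Legendre symbol -1 ⇒ 17 is inert.

p is inert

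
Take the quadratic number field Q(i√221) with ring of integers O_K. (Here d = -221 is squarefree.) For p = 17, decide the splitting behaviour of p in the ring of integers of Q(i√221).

ramifies in O_K

-221 mod 4 = 3, hence disc K = 4·(-221) = -884 and O_K = ℤ[√-221].
17 divides disc(K) = -884, so 17 ramifies.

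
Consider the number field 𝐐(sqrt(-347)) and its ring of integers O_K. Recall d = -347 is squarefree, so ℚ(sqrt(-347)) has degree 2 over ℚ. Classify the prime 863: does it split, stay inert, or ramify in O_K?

-347 mod 4 = 1, hence disc K = -347 and O_K = ℤ[(1+√-347)/2].
863 ∤ -347, so 863 is unramified.
(-347/863) = 516^431 mod 863 = 1, giving Legendre symbol 1.
d is a quadratic residue mod p, hence 863 splits in O_K.

split — (863) = 𝔭₁𝔭₂ with 𝔭₁ ≠ 𝔭₂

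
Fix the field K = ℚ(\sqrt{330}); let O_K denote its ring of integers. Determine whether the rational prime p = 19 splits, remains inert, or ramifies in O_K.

splits completely

Since 330 ≢ 1 mod 4, the ring of integers is ℤ[√330] with discriminant 4·330 = 1320.
19 ∤ 1320, so 19 is unramified.
Legendre symbol by Euler's criterion: (330/19) ≡ 330^9 ≡ 1 (mod 19), i.e. (330/19) = 1.
Legendre symbol 1 ⇒ 19 is split.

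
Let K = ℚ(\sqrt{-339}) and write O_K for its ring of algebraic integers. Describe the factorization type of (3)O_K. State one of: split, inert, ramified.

-339 mod 4 = 1, hence disc K = -339 and O_K = ℤ[(1+√-339)/2].
3 divides disc(K) = -339, so 3 ramifies.

p ramifies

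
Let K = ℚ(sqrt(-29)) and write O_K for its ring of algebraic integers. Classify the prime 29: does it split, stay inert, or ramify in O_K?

Since -29 ≢ 1 mod 4, the ring of integers is ℤ[√-29] with discriminant 4·(-29) = -116.
29 divides disc(K) = -116, so 29 ramifies.

ramified — (29) = 𝔭²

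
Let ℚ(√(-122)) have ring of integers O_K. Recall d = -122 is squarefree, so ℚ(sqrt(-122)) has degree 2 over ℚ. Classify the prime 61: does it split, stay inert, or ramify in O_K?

Since -122 ≢ 1 mod 4, the ring of integers is ℤ[√-122] with discriminant 4·(-122) = -488.
61 divides disc(K) = -488, so 61 ramifies.

ramified — (61) = 𝔭²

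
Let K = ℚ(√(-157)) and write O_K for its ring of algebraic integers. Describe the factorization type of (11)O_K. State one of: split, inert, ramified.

p is inert

-157 mod 4 = 3, hence disc K = 4·(-157) = -628 and O_K = ℤ[√-157].
Since gcd(11, -628) = 1 the prime 11 does not ramify.
Compute (-157/11) via Euler: 8^((11-1)/2) mod 11 = 10, so (-157/11) = -1.
Legendre symbol -1 ⇒ 11 is inert.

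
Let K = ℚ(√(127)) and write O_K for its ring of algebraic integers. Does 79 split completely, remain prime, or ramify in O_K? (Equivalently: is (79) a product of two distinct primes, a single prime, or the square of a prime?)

127 mod 4 = 3, hence disc K = 4·127 = 508 and O_K = ℤ[√127].
disc(K) = 508 is not divisible by 79; 79 is unramified.
Euler's criterion: 127^39 mod 79 = 78. Thus (127|79) = -1.
(127/79) = -1, so 79 is inert.

p is inert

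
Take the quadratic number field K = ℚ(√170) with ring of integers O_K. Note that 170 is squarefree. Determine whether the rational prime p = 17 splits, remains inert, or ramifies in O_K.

ramified — (17) = 𝔭²

Since 170 ≢ 1 mod 4, the ring of integers is ℤ[√170] with discriminant 4·170 = 680.
Ramification test: 17 | 680. The prime 17 ramifies in K.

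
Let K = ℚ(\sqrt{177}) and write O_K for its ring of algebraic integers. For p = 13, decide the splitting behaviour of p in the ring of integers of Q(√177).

d = 177 ≡ 1 (mod 4), so O_K = ℤ[(1+√177)/2] and disc(K) = d = 177.
Since gcd(13, 177) = 1 the prime 13 does not ramify.
(177/13) = 8^6 mod 13 = 12, giving Legendre symbol -1.
d is a non-residue mod p, hence 13 remains inert in O_K.

inert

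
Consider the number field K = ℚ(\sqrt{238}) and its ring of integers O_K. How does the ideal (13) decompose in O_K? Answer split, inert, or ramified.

238 mod 4 = 2, hence disc K = 4·238 = 952 and O_K = ℤ[√238].
Since gcd(13, 952) = 1 the prime 13 does not ramify.
Compute (238/13) via Euler: 4^((13-1)/2) mod 13 = 1, so (238/13) = 1.
Legendre symbol 1 ⇒ 13 is split.

splits completely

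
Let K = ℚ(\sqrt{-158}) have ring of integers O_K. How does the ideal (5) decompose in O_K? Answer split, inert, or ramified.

inert — (5) stays prime in O_K

d = -158 ≡ 2 (mod 4), so O_K = ℤ[√-158] and disc(K) = 4d = -632.
5 ∤ -632, so 5 is unramified.
Legendre symbol by Euler's criterion: (-158/5) ≡ (-158)^2 ≡ 4 (mod 5), i.e. (-158/5) = -1.
d is a non-residue mod p, hence 5 remains inert in O_K.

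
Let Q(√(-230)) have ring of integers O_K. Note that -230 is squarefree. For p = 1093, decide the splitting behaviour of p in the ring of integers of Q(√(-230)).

splits completely

Since -230 ≢ 1 mod 4, the ring of integers is ℤ[√-230] with discriminant 4·(-230) = -920.
1093 ∤ -920, so 1093 is unramified.
Compute (-230/1093) via Euler: 863^((1093-1)/2) mod 1093 = 1, so (-230/1093) = 1.
d is a quadratic residue mod p, hence 1093 splits in O_K.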